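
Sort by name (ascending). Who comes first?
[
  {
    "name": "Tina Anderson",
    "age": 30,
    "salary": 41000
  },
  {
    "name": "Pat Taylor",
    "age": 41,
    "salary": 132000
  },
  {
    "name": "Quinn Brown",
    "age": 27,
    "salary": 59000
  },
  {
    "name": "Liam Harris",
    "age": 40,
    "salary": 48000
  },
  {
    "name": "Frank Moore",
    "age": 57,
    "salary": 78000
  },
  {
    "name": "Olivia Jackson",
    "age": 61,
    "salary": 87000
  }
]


Sort by: name (ascending)

Sorted order:
  1. Frank Moore (name = Frank Moore)
  2. Liam Harris (name = Liam Harris)
  3. Olivia Jackson (name = Olivia Jackson)
  4. Pat Taylor (name = Pat Taylor)
  5. Quinn Brown (name = Quinn Brown)
  6. Tina Anderson (name = Tina Anderson)

First: Frank Moore

Frank Moore


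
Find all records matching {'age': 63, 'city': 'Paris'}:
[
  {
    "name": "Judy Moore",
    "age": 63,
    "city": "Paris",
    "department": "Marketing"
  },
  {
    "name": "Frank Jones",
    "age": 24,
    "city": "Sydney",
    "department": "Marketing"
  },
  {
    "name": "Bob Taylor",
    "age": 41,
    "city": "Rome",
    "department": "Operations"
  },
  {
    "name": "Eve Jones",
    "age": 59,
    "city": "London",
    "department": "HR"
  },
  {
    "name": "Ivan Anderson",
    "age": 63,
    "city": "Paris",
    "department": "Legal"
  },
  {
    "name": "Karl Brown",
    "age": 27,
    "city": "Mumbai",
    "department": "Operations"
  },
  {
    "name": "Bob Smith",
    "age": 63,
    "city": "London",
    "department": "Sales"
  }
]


Search criteria: {'age': 63, 'city': 'Paris'}

Checking 7 records:
  Judy Moore: {age: 63, city: Paris} <-- MATCH
  Frank Jones: {age: 24, city: Sydney}
  Bob Taylor: {age: 41, city: Rome}
  Eve Jones: {age: 59, city: London}
  Ivan Anderson: {age: 63, city: Paris} <-- MATCH
  Karl Brown: {age: 27, city: Mumbai}
  Bob Smith: {age: 63, city: London}

Matches: ["Judy Moore", "Ivan Anderson"]

["Judy Moore", "Ivan Anderson"]


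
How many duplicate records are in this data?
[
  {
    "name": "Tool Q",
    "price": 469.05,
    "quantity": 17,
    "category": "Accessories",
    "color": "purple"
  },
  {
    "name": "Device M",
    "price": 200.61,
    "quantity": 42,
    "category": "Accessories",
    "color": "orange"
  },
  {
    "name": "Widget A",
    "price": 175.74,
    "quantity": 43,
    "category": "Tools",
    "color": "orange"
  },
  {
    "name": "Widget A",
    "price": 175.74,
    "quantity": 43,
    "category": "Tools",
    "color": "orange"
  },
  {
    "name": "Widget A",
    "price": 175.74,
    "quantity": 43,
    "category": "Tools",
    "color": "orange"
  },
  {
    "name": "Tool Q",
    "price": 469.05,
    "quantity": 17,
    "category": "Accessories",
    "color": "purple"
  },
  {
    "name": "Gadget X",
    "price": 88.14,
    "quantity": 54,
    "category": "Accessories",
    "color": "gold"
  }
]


Checking 7 records for duplicates:

  Row 1: Tool Q ($469.05, qty 17)
  Row 2: Device M ($200.61, qty 42)
  Row 3: Widget A ($175.74, qty 43)
  Row 4: Widget A ($175.74, qty 43) <-- DUPLICATE
  Row 5: Widget A ($175.74, qty 43) <-- DUPLICATE
  Row 6: Tool Q ($469.05, qty 17) <-- DUPLICATE
  Row 7: Gadget X ($88.14, qty 54)

Duplicates found: 3
Unique records: 4

3 duplicates, 4 unique


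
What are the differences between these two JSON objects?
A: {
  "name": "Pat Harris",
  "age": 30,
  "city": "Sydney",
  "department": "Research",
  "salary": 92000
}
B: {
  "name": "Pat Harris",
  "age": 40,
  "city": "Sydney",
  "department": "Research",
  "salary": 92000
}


Comparing each field (in key order):
  name: same
  age: DIFFERENT
  city: same
  department: same
  salary: same
Differences:
  age: 30 -> 40

1 field(s) changed

1 change: age


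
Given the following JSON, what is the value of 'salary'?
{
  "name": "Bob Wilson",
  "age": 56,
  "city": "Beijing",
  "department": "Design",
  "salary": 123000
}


Looking up field 'salary'
Value: 123000

123000


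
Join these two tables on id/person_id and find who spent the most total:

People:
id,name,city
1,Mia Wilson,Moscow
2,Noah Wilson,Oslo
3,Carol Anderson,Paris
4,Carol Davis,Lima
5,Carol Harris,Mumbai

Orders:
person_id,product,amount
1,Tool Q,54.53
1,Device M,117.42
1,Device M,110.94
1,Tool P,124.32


Join on: people.id = orders.person_id

Joined rows:
  Mia Wilson (Moscow) bought Tool Q for $54.53
  Mia Wilson (Moscow) bought Device M for $117.42
  Mia Wilson (Moscow) bought Device M for $110.94
  Mia Wilson (Moscow) bought Tool P for $124.32

Total per person:
  Mia Wilson: $407.21

Top spender: Mia Wilson ($407.21)

Mia Wilson ($407.21)


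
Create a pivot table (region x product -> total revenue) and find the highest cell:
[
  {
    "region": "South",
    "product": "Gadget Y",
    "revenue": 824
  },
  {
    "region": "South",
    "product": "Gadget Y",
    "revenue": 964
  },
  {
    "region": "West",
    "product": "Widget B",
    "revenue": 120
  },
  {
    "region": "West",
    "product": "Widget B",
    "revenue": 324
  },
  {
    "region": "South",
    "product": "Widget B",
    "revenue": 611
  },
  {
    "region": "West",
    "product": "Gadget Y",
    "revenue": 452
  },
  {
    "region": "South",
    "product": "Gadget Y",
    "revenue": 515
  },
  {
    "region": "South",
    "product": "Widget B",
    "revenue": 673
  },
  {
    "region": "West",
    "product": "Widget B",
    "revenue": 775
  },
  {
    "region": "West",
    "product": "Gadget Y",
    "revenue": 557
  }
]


Pivot: region (rows) x product (columns) -> total revenue

     Gadget Y      Widget B    
South         2303          1284  
West          1009          1219  

Highest: South / Gadget Y = $2303

South / Gadget Y = $2303


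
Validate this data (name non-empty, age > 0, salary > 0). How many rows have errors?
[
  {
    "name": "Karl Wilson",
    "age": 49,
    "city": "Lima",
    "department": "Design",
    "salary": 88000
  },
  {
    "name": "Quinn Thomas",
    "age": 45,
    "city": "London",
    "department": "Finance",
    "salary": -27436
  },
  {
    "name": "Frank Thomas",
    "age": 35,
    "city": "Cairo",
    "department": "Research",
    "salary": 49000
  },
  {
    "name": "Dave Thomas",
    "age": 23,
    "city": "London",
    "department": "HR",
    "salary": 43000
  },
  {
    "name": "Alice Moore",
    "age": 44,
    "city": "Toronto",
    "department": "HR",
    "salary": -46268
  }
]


Validating 5 records:
Rules: name non-empty, age > 0, salary > 0

  Row 1 (Karl Wilson): OK
  Row 2 (Quinn Thomas): negative salary: -27436
  Row 3 (Frank Thomas): OK
  Row 4 (Dave Thomas): OK
  Row 5 (Alice Moore): negative salary: -46268

Total errors: 2

2 errors


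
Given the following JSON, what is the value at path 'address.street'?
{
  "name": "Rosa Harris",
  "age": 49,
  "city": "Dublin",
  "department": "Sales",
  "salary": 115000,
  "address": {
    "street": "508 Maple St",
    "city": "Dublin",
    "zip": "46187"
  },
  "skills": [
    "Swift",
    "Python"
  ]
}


Query: address.street
Path: address -> street
Value: 508 Maple St

508 Maple St


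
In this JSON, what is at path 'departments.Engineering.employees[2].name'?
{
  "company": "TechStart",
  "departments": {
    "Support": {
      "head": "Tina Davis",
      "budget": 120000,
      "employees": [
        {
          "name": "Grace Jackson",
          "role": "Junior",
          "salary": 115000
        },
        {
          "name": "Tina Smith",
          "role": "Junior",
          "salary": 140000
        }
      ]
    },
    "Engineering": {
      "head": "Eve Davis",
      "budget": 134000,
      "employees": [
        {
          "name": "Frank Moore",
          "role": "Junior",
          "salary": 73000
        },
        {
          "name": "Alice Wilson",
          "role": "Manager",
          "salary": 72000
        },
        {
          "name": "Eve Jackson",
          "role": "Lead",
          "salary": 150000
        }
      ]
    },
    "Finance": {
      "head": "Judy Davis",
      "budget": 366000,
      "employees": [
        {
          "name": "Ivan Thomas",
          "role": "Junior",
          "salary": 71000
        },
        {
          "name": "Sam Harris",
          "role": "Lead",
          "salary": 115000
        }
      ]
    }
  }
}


Path: departments.Engineering.employees[2].name

Navigate:
  -> departments
  -> Engineering
  -> employees[2].name = 'Eve Jackson'

Eve Jackson


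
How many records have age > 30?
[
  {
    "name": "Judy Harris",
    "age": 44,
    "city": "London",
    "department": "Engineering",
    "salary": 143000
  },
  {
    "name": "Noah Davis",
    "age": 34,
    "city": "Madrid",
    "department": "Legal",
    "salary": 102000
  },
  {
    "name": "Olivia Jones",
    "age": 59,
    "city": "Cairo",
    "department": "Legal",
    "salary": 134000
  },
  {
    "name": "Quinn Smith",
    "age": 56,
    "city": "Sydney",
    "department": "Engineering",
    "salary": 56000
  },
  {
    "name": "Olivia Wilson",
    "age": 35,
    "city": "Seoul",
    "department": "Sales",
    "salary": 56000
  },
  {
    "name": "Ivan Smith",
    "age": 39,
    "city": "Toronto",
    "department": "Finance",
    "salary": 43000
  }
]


Data: 6 records
Condition: age > 30

Checking each record:
  Judy Harris: 44 MATCH
  Noah Davis: 34 MATCH
  Olivia Jones: 59 MATCH
  Quinn Smith: 56 MATCH
  Olivia Wilson: 35 MATCH
  Ivan Smith: 39 MATCH

Count: 6

6


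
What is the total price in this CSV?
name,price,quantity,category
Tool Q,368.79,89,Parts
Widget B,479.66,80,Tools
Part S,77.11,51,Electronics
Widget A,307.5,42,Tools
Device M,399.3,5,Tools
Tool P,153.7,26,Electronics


Computing total price:
Values: [368.79, 479.66, 77.11, 307.5, 399.3, 153.7]
Sum = 1786.06

1786.06


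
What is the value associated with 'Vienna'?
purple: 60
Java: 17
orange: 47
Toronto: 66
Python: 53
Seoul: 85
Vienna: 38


Looking up key 'Vienna'
Value: 38

38


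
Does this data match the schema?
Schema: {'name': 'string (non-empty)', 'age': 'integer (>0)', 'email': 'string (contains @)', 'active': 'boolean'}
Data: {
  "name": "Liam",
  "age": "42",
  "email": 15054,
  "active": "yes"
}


Validating each field against schema:
  name: OK (non-empty string)
  age: FAIL ("42" is not an integer)
  email: FAIL (15054 is not a string)
  active: FAIL ("yes" is not a boolean)

Result: INVALID (3 errors: age, email, active)

INVALID (3 errors: age, email, active)


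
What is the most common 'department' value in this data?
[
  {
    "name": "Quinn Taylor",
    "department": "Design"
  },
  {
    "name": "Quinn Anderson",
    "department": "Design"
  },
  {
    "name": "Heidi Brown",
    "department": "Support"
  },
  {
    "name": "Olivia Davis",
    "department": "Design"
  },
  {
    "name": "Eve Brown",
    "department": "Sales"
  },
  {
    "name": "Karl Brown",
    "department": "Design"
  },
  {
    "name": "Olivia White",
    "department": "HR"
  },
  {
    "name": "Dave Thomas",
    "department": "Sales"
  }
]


Counting 'department' values across 8 records:

  Design: 4 ####
  Sales: 2 ##
  Support: 1 #
  HR: 1 #

Most common: Design (4 times)

Design (4 times)


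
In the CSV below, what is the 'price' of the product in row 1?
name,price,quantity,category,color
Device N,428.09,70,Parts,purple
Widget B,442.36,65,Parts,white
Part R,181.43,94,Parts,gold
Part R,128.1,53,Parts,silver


Query: Row 1 ('Device N'), column 'price'
Value: 428.09

428.09


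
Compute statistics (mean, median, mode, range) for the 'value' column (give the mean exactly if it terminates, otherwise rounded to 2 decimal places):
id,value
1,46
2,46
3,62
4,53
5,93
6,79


Data: [46, 46, 62, 53, 93, 79]
Count: 6
Sum: 379
Mean: 379/6 ≈ 63.17 (rounded to 2 decimal places)
Sorted: [46, 46, 53, 62, 79, 93]
Median: 57.5
Mode: 46 (2 times)
Range: 93 - 46 = 47
Min: 46, Max: 93

mean≈63.17, median=57.5, mode=46, range=47


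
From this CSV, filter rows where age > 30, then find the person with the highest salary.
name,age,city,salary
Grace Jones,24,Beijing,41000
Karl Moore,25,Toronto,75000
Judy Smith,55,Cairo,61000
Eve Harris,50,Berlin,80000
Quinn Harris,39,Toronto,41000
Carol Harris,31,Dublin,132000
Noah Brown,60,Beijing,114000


Filter: age > 30
Sort by: salary (descending)

Filtered records (5):
  Carol Harris, age 31, salary $132000
  Noah Brown, age 60, salary $114000
  Eve Harris, age 50, salary $80000
  Judy Smith, age 55, salary $61000
  Quinn Harris, age 39, salary $41000

Highest salary: Carol Harris ($132000)

Carol Harris


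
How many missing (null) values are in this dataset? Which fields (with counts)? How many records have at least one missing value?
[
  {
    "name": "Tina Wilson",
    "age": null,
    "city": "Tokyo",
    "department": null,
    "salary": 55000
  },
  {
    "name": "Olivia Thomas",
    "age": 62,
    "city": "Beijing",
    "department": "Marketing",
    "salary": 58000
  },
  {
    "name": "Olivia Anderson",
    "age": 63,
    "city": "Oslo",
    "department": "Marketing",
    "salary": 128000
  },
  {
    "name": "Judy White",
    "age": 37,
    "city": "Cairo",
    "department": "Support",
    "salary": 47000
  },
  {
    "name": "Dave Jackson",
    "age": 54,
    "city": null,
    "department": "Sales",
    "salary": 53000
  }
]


Checking for missing (null) values in 5 records:

  Tina Wilson: age, department
  Olivia Thomas: complete
  Olivia Anderson: complete
  Judy White: complete
  Dave Jackson: city

Per field:
  name: 0 missing
  age: 1 missing
  city: 1 missing
  department: 1 missing
  salary: 0 missing

Total missing values: 3
Records with any missing: 2

3 missing values (age: 1, city: 1, department: 1); 2 incomplete records


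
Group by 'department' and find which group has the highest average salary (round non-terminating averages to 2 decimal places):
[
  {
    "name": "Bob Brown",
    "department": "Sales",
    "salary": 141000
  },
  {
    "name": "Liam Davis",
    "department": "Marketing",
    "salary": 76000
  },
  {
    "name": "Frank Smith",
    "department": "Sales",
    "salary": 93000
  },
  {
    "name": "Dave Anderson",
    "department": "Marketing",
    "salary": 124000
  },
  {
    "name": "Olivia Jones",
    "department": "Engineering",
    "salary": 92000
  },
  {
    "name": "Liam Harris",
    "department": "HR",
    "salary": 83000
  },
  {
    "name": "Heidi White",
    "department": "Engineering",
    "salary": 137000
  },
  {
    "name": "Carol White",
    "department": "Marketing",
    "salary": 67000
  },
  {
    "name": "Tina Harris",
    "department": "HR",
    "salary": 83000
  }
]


Group by: department

Groups:
  Engineering: 2 people, avg salary = 229000/2 = $114500
  HR: 2 people, avg salary = 166000/2 = $83000
  Marketing: 3 people, avg salary = 267000/3 = $89000
  Sales: 2 people, avg salary = 234000/2 = $117000

Highest average salary: Sales ($117000)

Sales ($117000)


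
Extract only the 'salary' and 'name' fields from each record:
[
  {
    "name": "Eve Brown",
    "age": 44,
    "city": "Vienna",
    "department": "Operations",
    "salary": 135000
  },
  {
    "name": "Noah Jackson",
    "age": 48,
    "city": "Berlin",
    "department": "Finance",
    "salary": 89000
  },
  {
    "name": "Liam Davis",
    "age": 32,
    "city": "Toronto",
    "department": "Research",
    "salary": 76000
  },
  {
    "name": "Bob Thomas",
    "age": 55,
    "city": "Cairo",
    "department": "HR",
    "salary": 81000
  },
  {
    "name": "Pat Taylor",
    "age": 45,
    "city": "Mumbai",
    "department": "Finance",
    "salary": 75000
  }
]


Original: 5 records with fields: name, age, city, department, salary
Keep: ['salary', 'name']
Drop: ['age', 'city', 'department']
Result: 5 records, 2 fields each

[
  {
    "salary": 135000,
    "name": "Eve Brown"
  },
  {
    "salary": 89000,
    "name": "Noah Jackson"
  },
  {
    "salary": 76000,
    "name": "Liam Davis"
  },
  {
    "salary": 81000,
    "name": "Bob Thomas"
  },
  {
    "salary": 75000,
    "name": "Pat Taylor"
  }
]


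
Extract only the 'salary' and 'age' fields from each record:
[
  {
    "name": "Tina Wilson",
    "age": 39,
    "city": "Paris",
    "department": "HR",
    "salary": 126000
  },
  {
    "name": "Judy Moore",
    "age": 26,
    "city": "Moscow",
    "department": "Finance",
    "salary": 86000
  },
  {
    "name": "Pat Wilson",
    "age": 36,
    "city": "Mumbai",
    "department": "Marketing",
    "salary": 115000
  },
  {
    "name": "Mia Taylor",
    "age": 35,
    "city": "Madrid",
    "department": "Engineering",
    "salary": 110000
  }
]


Original: 4 records with fields: name, age, city, department, salary
Keep: ['salary', 'age']
Drop: ['name', 'city', 'department']
Result: 4 records, 2 fields each

[
  {
    "salary": 126000,
    "age": 39
  },
  {
    "salary": 86000,
    "age": 26
  },
  {
    "salary": 115000,
    "age": 36
  },
  {
    "salary": 110000,
    "age": 35
  }
]


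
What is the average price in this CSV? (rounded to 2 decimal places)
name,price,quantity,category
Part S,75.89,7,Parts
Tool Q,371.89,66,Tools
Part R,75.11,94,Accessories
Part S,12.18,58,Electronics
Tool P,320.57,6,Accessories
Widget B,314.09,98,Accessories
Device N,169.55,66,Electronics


Computing average price:
Values: [75.89, 371.89, 75.11, 12.18, 320.57, 314.09, 169.55]
Sum = 1339.28
Count = 7
Average = 1339.28/7 ≈ 191.33 (rounded to 2 decimal places)

191.33


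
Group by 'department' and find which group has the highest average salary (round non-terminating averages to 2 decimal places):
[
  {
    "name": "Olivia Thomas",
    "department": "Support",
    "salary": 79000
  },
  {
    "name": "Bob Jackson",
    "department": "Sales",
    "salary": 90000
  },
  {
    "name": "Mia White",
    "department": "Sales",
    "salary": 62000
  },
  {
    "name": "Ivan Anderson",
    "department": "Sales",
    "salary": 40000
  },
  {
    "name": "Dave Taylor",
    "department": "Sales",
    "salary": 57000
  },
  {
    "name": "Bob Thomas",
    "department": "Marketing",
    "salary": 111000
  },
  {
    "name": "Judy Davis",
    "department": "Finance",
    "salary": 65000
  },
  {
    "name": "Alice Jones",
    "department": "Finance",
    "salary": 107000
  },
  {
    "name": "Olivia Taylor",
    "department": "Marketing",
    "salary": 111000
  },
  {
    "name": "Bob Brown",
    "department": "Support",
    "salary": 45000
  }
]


Group by: department

Groups:
  Finance: 2 people, avg salary = 172000/2 = $86000
  Marketing: 2 people, avg salary = 222000/2 = $111000
  Sales: 4 people, avg salary = 249000/4 = $62250
  Support: 2 people, avg salary = 124000/2 = $62000

Highest average salary: Marketing ($111000)

Marketing ($111000)


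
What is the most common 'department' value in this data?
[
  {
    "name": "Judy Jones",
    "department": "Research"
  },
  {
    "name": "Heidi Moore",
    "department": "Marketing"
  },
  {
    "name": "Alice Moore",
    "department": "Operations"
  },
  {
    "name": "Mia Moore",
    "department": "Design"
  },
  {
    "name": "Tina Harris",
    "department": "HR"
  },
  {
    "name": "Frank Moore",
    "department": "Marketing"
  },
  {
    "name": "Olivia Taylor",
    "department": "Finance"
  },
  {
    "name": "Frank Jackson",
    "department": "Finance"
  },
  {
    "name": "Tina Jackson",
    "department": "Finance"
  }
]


Counting 'department' values across 9 records:

  Finance: 3 ###
  Marketing: 2 ##
  Research: 1 #
  Operations: 1 #
  Design: 1 #
  HR: 1 #

Most common: Finance (3 times)

Finance (3 times)


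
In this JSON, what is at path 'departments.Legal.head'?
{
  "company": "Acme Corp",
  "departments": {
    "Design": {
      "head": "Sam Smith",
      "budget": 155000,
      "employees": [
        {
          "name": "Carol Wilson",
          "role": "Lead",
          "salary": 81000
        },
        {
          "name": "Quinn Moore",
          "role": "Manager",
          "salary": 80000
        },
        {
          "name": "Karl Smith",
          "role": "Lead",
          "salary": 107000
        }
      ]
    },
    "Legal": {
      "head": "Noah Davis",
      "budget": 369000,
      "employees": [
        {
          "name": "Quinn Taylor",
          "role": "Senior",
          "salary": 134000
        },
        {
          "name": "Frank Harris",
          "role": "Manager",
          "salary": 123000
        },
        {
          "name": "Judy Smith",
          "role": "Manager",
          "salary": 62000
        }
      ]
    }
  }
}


Path: departments.Legal.head

Navigate:
  -> departments
  -> Legal
  -> head = 'Noah Davis'

Noah Davis


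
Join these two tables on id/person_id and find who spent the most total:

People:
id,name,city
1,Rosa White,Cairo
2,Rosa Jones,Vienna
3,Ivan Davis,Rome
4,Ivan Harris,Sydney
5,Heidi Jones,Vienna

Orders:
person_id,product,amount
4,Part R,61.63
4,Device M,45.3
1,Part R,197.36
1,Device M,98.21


Join on: people.id = orders.person_id

Joined rows:
  Ivan Harris (Sydney) bought Part R for $61.63
  Ivan Harris (Sydney) bought Device M for $45.3
  Rosa White (Cairo) bought Part R for $197.36
  Rosa White (Cairo) bought Device M for $98.21

Total per person:
  Rosa White: $295.57
  Ivan Harris: $106.93

Top spender: Rosa White ($295.57)

Rosa White ($295.57)


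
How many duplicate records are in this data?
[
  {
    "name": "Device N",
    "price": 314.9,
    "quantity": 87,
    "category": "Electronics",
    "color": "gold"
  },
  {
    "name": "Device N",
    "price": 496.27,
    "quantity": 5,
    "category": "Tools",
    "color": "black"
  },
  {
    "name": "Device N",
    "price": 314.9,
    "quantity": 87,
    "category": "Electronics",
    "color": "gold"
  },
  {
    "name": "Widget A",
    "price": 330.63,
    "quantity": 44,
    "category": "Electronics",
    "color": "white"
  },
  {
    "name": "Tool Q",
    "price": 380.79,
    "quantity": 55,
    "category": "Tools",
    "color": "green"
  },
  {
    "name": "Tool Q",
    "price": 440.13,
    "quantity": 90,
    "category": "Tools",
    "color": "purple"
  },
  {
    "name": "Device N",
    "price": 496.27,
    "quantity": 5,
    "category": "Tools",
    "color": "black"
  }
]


Checking 7 records for duplicates:

  Row 1: Device N ($314.9, qty 87)
  Row 2: Device N ($496.27, qty 5)
  Row 3: Device N ($314.9, qty 87) <-- DUPLICATE
  Row 4: Widget A ($330.63, qty 44)
  Row 5: Tool Q ($380.79, qty 55)
  Row 6: Tool Q ($440.13, qty 90)
  Row 7: Device N ($496.27, qty 5) <-- DUPLICATE

Duplicates found: 2
Unique records: 5

2 duplicates, 5 unique


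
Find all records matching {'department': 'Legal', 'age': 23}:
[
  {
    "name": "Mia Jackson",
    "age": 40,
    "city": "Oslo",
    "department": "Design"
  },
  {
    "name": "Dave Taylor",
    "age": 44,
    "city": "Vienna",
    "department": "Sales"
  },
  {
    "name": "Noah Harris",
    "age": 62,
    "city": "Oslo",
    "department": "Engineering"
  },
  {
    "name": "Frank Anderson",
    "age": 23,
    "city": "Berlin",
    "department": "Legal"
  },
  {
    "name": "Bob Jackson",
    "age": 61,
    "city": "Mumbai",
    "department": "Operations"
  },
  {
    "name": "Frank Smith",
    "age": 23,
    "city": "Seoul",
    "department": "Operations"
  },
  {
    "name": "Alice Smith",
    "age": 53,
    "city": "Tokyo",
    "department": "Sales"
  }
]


Search criteria: {'department': 'Legal', 'age': 23}

Checking 7 records:
  Mia Jackson: {department: Design, age: 40}
  Dave Taylor: {department: Sales, age: 44}
  Noah Harris: {department: Engineering, age: 62}
  Frank Anderson: {department: Legal, age: 23} <-- MATCH
  Bob Jackson: {department: Operations, age: 61}
  Frank Smith: {department: Operations, age: 23}
  Alice Smith: {department: Sales, age: 53}

Matches: ["Frank Anderson"]

["Frank Anderson"]


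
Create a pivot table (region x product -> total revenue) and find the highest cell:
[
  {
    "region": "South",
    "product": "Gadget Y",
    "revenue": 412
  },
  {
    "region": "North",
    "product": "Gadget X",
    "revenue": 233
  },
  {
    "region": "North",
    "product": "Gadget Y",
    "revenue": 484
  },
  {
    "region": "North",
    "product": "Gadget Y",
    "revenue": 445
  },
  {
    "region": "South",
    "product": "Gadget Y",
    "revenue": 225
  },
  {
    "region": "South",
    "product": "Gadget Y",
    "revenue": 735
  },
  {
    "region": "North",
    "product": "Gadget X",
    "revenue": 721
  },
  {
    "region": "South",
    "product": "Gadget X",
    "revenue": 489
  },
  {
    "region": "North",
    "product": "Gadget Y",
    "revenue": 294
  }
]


Pivot: region (rows) x product (columns) -> total revenue

     Gadget X      Gadget Y    
North          954          1223  
South          489          1372  

Highest: South / Gadget Y = $1372

South / Gadget Y = $1372


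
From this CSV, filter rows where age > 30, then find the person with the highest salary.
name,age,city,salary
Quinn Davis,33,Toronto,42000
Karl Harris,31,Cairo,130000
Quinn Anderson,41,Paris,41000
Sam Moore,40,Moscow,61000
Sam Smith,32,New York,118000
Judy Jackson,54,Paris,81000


Filter: age > 30
Sort by: salary (descending)

Filtered records (6):
  Karl Harris, age 31, salary $130000
  Sam Smith, age 32, salary $118000
  Judy Jackson, age 54, salary $81000
  Sam Moore, age 40, salary $61000
  Quinn Davis, age 33, salary $42000
  Quinn Anderson, age 41, salary $41000

Highest salary: Karl Harris ($130000)

Karl Harris


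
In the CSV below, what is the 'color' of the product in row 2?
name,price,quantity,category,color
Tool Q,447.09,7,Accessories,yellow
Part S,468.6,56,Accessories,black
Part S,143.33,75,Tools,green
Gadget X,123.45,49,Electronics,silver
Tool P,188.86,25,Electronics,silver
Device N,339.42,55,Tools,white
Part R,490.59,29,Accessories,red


Query: Row 2 ('Part S'), column 'color'
Value: black

black


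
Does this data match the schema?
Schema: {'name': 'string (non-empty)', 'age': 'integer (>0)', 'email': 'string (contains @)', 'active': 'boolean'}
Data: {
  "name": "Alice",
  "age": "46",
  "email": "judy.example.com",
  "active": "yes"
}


Validating each field against schema:
  name: OK (non-empty string)
  age: FAIL ("46" is not an integer)
  email: FAIL ("judy.example.com" does not contain @)
  active: FAIL ("yes" is not a boolean)

Result: INVALID (3 errors: age, email, active)

INVALID (3 errors: age, email, active)


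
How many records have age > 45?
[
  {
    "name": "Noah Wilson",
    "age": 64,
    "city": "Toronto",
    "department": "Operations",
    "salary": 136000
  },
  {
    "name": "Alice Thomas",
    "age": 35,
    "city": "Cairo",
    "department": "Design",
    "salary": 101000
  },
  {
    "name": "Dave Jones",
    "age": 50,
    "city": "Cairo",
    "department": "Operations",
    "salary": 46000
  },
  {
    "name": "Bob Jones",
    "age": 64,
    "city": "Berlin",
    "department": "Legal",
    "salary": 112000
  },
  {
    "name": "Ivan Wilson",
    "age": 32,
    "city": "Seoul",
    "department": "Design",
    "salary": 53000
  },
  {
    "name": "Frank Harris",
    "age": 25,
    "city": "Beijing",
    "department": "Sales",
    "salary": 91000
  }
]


Data: 6 records
Condition: age > 45

Checking each record:
  Noah Wilson: 64 MATCH
  Alice Thomas: 35
  Dave Jones: 50 MATCH
  Bob Jones: 64 MATCH
  Ivan Wilson: 32
  Frank Harris: 25

Count: 3

3


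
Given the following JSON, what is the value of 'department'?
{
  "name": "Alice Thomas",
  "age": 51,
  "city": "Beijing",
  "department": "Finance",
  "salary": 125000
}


Looking up field 'department'
Value: Finance

Finance


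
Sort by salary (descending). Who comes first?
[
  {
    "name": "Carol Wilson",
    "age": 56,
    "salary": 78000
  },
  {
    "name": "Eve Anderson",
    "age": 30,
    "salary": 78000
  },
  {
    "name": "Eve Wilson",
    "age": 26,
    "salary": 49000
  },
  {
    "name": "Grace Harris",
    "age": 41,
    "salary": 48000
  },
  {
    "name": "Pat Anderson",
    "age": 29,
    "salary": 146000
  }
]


Sort by: salary (descending)

Sorted order:
  1. Pat Anderson (salary = 146000)
  2. Carol Wilson (salary = 78000)
  3. Eve Anderson (salary = 78000)
  4. Eve Wilson (salary = 49000)
  5. Grace Harris (salary = 48000)

First: Pat Anderson

Pat Anderson


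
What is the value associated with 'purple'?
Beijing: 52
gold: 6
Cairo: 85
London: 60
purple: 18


Looking up key 'purple'
Value: 18

18


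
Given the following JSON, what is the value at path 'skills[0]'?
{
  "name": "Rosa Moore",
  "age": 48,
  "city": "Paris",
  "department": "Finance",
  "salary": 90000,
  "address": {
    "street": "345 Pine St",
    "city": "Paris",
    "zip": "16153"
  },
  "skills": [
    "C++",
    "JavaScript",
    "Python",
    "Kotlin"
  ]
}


Query: skills[0]
Path: skills -> first element
Value: C++

C++


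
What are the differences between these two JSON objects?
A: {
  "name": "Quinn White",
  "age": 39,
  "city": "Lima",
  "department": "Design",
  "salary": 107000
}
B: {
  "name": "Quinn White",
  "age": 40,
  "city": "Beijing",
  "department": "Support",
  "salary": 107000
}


Comparing each field (in key order):
  name: same
  age: DIFFERENT
  city: DIFFERENT
  department: DIFFERENT
  salary: same
Differences:
  age: 39 -> 40
  city: Lima -> Beijing
  department: Design -> Support

3 field(s) changed

3 changes: age, city, department


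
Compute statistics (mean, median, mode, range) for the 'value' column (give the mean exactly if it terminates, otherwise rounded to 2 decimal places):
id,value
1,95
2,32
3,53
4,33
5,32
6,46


Data: [95, 32, 53, 33, 32, 46]
Count: 6
Sum: 291
Mean: 291/6 = 48.5
Sorted: [32, 32, 33, 46, 53, 95]
Median: 39.5
Mode: 32 (2 times)
Range: 95 - 32 = 63
Min: 32, Max: 95

mean=48.5, median=39.5, mode=32, range=63


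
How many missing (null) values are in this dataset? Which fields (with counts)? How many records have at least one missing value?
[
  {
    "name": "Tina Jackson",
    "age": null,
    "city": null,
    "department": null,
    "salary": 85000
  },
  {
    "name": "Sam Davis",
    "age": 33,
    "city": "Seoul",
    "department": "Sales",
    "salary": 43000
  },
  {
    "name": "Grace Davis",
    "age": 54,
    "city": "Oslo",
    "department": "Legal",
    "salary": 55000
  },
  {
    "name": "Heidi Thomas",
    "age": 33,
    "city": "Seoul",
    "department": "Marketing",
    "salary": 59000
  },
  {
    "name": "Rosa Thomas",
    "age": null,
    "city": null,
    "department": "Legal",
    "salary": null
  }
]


Checking for missing (null) values in 5 records:

  Tina Jackson: age, city, department
  Sam Davis: complete
  Grace Davis: complete
  Heidi Thomas: complete
  Rosa Thomas: age, city, salary

Per field:
  name: 0 missing
  age: 2 missing
  city: 2 missing
  department: 1 missing
  salary: 1 missing

Total missing values: 6
Records with any missing: 2

6 missing values (age: 2, city: 2, department: 1, salary: 1); 2 incomplete records


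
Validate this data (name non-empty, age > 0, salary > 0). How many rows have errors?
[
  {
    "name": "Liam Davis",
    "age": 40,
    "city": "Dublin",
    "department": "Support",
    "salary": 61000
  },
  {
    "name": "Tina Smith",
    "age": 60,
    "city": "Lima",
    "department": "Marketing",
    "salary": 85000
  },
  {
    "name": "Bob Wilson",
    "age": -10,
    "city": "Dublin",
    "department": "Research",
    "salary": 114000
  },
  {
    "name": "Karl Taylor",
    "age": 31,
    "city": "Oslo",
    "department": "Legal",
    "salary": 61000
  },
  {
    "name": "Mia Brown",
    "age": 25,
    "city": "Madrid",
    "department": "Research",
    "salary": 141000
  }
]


Validating 5 records:
Rules: name non-empty, age > 0, salary > 0

  Row 1 (Liam Davis): OK
  Row 2 (Tina Smith): OK
  Row 3 (Bob Wilson): negative age: -10
  Row 4 (Karl Taylor): OK
  Row 5 (Mia Brown): OK

Total errors: 1

1 errors


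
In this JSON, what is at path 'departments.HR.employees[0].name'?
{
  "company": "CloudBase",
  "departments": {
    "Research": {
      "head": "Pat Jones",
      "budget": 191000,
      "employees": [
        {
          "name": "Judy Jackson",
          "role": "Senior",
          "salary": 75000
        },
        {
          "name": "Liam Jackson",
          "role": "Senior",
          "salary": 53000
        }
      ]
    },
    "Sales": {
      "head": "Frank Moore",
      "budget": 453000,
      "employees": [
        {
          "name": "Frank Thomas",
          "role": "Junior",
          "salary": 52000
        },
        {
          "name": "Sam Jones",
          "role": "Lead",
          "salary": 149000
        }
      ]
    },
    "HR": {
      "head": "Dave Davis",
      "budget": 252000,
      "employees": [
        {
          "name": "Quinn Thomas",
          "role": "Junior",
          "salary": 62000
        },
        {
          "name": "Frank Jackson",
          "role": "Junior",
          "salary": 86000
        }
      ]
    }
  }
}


Path: departments.HR.employees[0].name

Navigate:
  -> departments
  -> HR
  -> employees[0].name = 'Quinn Thomas'

Quinn Thomas


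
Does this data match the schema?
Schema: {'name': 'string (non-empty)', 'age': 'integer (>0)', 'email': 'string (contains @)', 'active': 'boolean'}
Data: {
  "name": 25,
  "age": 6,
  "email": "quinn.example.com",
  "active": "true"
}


Validating each field against schema:
  name: FAIL (25 is not a string)
  age: OK (positive integer)
  email: FAIL ("quinn.example.com" does not contain @)
  active: FAIL ("true" is not a boolean)

Result: INVALID (3 errors: name, email, active)

INVALID (3 errors: name, email, active)


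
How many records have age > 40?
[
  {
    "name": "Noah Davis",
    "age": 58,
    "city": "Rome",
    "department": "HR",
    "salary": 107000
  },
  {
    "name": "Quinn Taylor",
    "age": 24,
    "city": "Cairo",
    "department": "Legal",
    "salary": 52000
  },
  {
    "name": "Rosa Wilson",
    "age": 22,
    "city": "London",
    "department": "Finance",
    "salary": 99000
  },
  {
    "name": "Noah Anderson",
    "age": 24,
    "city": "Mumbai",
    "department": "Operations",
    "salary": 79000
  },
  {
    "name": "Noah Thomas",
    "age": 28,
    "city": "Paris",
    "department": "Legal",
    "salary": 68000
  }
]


Data: 5 records
Condition: age > 40

Checking each record:
  Noah Davis: 58 MATCH
  Quinn Taylor: 24
  Rosa Wilson: 22
  Noah Anderson: 24
  Noah Thomas: 28

Count: 1

1


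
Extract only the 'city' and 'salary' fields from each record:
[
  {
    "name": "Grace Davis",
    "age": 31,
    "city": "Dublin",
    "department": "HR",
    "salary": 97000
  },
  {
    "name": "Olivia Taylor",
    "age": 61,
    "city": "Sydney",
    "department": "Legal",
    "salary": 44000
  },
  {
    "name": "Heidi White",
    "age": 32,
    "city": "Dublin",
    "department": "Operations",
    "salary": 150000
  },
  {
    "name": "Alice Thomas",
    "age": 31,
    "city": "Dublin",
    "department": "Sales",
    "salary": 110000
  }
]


Original: 4 records with fields: name, age, city, department, salary
Keep: ['city', 'salary']
Drop: ['name', 'age', 'department']
Result: 4 records, 2 fields each

[
  {
    "city": "Dublin",
    "salary": 97000
  },
  {
    "city": "Sydney",
    "salary": 44000
  },
  {
    "city": "Dublin",
    "salary": 150000
  },
  {
    "city": "Dublin",
    "salary": 110000
  }
]


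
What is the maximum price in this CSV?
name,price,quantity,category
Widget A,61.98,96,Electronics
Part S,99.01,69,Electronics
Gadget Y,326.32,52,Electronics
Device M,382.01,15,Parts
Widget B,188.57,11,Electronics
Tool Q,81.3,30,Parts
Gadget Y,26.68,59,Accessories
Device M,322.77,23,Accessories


Computing maximum price:
Values: [61.98, 99.01, 326.32, 382.01, 188.57, 81.3, 26.68, 322.77]
Max = 382.01

382.01


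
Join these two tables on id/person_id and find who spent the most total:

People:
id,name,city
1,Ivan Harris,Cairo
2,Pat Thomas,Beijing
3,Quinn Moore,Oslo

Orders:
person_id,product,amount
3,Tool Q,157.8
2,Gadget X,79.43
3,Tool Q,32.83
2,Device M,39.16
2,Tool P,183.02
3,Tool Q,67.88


Join on: people.id = orders.person_id

Joined rows:
  Quinn Moore (Oslo) bought Tool Q for $157.8
  Pat Thomas (Beijing) bought Gadget X for $79.43
  Quinn Moore (Oslo) bought Tool Q for $32.83
  Pat Thomas (Beijing) bought Device M for $39.16
  Pat Thomas (Beijing) bought Tool P for $183.02
  Quinn Moore (Oslo) bought Tool Q for $67.88

Total per person:
  Pat Thomas: $301.61
  Quinn Moore: $258.51

Top spender: Pat Thomas ($301.61)

Pat Thomas ($301.61)


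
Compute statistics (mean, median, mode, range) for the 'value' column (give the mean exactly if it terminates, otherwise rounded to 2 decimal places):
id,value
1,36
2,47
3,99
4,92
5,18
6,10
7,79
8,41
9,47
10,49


Data: [36, 47, 99, 92, 18, 10, 79, 41, 47, 49]
Count: 10
Sum: 518
Mean: 518/10 = 51.8
Sorted: [10, 18, 36, 41, 47, 47, 49, 79, 92, 99]
Median: 47.0
Mode: 47 (2 times)
Range: 99 - 10 = 89
Min: 10, Max: 99

mean=51.8, median=47.0, mode=47, range=89


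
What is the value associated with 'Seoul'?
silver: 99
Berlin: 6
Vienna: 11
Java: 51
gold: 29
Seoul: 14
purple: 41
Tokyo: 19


Looking up key 'Seoul'
Value: 14

14


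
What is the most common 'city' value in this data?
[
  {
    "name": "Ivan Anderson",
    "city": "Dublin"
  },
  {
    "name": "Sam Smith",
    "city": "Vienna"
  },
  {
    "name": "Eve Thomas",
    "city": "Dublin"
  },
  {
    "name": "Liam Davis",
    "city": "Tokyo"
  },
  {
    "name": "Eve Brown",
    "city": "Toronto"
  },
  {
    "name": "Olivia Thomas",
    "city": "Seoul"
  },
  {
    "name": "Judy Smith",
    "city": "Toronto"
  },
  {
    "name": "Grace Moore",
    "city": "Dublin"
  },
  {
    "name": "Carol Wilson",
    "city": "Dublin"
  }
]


Counting 'city' values across 9 records:

  Dublin: 4 ####
  Toronto: 2 ##
  Vienna: 1 #
  Tokyo: 1 #
  Seoul: 1 #

Most common: Dublin (4 times)

Dublin (4 times)


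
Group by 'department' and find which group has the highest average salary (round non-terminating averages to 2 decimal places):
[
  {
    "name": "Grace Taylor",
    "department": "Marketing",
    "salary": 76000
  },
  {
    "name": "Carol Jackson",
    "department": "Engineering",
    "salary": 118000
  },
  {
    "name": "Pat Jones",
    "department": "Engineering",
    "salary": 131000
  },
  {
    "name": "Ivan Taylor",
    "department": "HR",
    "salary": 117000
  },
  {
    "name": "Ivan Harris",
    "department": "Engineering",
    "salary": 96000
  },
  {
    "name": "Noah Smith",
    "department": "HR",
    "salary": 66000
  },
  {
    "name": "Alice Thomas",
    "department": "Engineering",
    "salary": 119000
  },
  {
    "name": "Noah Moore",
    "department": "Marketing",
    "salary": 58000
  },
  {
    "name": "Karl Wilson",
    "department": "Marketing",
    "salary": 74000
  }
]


Group by: department

Groups:
  Engineering: 4 people, avg salary = 464000/4 = $116000
  HR: 2 people, avg salary = 183000/2 = $91500
  Marketing: 3 people, avg salary = 208000/3 ≈ $69333.33

Highest average salary: Engineering ($116000)

Engineering ($116000)


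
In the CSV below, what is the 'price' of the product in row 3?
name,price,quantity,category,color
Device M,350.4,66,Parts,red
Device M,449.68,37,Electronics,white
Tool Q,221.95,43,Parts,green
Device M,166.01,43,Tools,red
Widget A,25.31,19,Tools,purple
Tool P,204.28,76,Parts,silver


Query: Row 3 ('Tool Q'), column 'price'
Value: 221.95

221.95


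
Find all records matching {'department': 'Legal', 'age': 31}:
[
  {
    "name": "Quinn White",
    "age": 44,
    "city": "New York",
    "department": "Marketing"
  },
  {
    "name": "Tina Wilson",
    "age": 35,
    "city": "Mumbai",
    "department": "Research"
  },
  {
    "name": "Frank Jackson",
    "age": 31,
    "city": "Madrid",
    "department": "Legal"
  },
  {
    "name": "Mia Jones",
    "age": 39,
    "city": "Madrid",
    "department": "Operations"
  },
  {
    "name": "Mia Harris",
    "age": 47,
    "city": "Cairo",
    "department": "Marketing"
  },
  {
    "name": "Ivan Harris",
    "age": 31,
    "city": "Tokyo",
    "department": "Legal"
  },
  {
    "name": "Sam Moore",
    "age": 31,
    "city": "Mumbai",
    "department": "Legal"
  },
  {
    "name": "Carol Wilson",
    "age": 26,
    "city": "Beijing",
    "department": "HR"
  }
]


Search criteria: {'department': 'Legal', 'age': 31}

Checking 8 records:
  Quinn White: {department: Marketing, age: 44}
  Tina Wilson: {department: Research, age: 35}
  Frank Jackson: {department: Legal, age: 31} <-- MATCH
  Mia Jones: {department: Operations, age: 39}
  Mia Harris: {department: Marketing, age: 47}
  Ivan Harris: {department: Legal, age: 31} <-- MATCH
  Sam Moore: {department: Legal, age: 31} <-- MATCH
  Carol Wilson: {department: HR, age: 26}

Matches: ["Frank Jackson", "Ivan Harris", "Sam Moore"]

["Frank Jackson", "Ivan Harris", "Sam Moore"]
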